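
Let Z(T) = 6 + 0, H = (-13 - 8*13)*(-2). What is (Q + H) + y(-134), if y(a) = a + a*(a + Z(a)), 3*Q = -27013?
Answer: 24743/3 ≈ 8247.7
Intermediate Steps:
H = 234 (H = (-13 - 104)*(-2) = -117*(-2) = 234)
Z(T) = 6
Q = -27013/3 (Q = (1/3)*(-27013) = -27013/3 ≈ -9004.3)
y(a) = a + a*(6 + a) (y(a) = a + a*(a + 6) = a + a*(6 + a))
(Q + H) + y(-134) = (-27013/3 + 234) - 134*(7 - 134) = -26311/3 - 134*(-127) = -26311/3 + 17018 = 24743/3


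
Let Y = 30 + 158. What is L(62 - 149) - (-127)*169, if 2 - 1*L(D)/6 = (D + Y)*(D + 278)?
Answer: -94271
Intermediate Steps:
Y = 188
L(D) = 12 - 6*(188 + D)*(278 + D) (L(D) = 12 - 6*(D + 188)*(D + 278) = 12 - 6*(188 + D)*(278 + D))
L(62 - 149) - (-127)*169 = (-313572 - 2796*(62 - 149) - 6*(62 - 149)²) - (-127)*169 = (-313572 - 2796*(-87) - 6*(-87)²) - 1*(-21463) = (-313572 + 243252 - 6*7569) + 21463 = (-313572 + 243252 - 45414) + 21463 = -115734 + 21463 = -94271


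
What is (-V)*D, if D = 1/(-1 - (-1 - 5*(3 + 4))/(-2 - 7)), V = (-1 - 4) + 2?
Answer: -3/5 ≈ -0.60000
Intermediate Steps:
V = -3 (V = -5 + 2 = -3)
D = -1/5 (D = 1/(-1 - (-1 - 5*7)/(-9)) = 1/(-1 - (-1 - 35)*(-1)/9) = 1/(-1 - (-36)*(-1)/9) = 1/(-1 - 1*4) = 1/(-1 - 4) = 1/(-5) = -1/5 ≈ -0.20000)
(-V)*D = -1*(-3)*(-1/5) = 3*(-1/5) = -3/5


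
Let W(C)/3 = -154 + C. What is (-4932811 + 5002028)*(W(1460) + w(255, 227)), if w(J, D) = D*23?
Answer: 632574163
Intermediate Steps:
W(C) = -462 + 3*C (W(C) = 3*(-154 + C) = -462 + 3*C)
w(J, D) = 23*D
(-4932811 + 5002028)*(W(1460) + w(255, 227)) = (-4932811 + 5002028)*((-462 + 3*1460) + 23*227) = 69217*((-462 + 4380) + 5221) = 69217*(3918 + 5221) = 69217*9139 = 632574163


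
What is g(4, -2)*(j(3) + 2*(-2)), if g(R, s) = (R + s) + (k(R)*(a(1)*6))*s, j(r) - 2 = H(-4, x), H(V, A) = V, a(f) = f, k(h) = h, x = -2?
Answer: 276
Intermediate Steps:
j(r) = -2 (j(r) = 2 - 4 = -2)
g(R, s) = R + s + 6*R*s (g(R, s) = (R + s) + (R*(1*6))*s = (R + s) + (R*6)*s = (R + s) + (6*R)*s = (R + s) + 6*R*s = R + s + 6*R*s)
g(4, -2)*(j(3) + 2*(-2)) = (4 - 2 + 6*4*(-2))*(-2 + 2*(-2)) = (4 - 2 - 48)*(-2 - 4) = -46*(-6) = 276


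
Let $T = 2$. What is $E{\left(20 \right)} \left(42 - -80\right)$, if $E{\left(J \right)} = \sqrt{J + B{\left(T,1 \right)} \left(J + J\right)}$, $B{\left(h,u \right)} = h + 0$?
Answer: $1220$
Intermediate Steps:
$B{\left(h,u \right)} = h$
$E{\left(J \right)} = \sqrt{5} \sqrt{J}$ ($E{\left(J \right)} = \sqrt{J + 2 \left(J + J\right)} = \sqrt{J + 2 \cdot 2 J} = \sqrt{J + 4 J} = \sqrt{5 J} = \sqrt{5} \sqrt{J}$)
$E{\left(20 \right)} \left(42 - -80\right) = \sqrt{5} \sqrt{20} \left(42 - -80\right) = \sqrt{5} \cdot 2 \sqrt{5} \left(42 + 80\right) = 10 \cdot 122 = 1220$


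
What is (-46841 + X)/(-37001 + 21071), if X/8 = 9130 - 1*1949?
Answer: -10607/15930 ≈ -0.66585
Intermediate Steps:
X = 57448 (X = 8*(9130 - 1*1949) = 8*(9130 - 1949) = 8*7181 = 57448)
(-46841 + X)/(-37001 + 21071) = (-46841 + 57448)/(-37001 + 21071) = 10607/(-15930) = 10607*(-1/15930) = -10607/15930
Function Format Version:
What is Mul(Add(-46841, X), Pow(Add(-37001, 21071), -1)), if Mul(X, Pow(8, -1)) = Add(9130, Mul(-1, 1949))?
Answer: Rational(-10607, 15930) ≈ -0.66585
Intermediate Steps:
X = 57448 (X = Mul(8, Add(9130, Mul(-1, 1949))) = Mul(8, Add(9130, -1949)) = Mul(8, 7181) = 57448)
Mul(Add(-46841, X), Pow(Add(-37001, 21071), -1)) = Mul(Add(-46841, 57448), Pow(Add(-37001, 21071), -1)) = Mul(10607, Pow(-15930, -1)) = Mul(10607, Rational(-1, 15930)) = Rational(-10607, 15930)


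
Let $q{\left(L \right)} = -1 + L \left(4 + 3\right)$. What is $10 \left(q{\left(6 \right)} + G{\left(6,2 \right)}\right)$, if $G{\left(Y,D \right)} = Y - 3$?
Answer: $440$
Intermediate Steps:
$G{\left(Y,D \right)} = -3 + Y$
$q{\left(L \right)} = -1 + 7 L$ ($q{\left(L \right)} = -1 + L 7 = -1 + 7 L$)
$10 \left(q{\left(6 \right)} + G{\left(6,2 \right)}\right) = 10 \left(\left(-1 + 7 \cdot 6\right) + \left(-3 + 6\right)\right) = 10 \left(\left(-1 + 42\right) + 3\right) = 10 \left(41 + 3\right) = 10 \cdot 44 = 440$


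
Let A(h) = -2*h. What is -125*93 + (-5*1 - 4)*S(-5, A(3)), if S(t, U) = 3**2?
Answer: -11706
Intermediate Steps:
S(t, U) = 9
-125*93 + (-5*1 - 4)*S(-5, A(3)) = -125*93 + (-5*1 - 4)*9 = -11625 + (-5 - 4)*9 = -11625 - 9*9 = -11625 - 81 = -11706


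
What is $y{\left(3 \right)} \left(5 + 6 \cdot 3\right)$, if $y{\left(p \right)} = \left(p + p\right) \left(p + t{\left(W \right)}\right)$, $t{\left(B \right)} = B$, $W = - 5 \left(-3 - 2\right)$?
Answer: $3864$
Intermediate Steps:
$W = 25$ ($W = \left(-5\right) \left(-5\right) = 25$)
$y{\left(p \right)} = 2 p \left(25 + p\right)$ ($y{\left(p \right)} = \left(p + p\right) \left(p + 25\right) = 2 p \left(25 + p\right)$)
$y{\left(3 \right)} \left(5 + 6 \cdot 3\right) = 2 \cdot 3 \left(25 + 3\right) \left(5 + 6 \cdot 3\right) = 2 \cdot 3 \cdot 28 \left(5 + 18\right) = 168 \cdot 23 = 3864$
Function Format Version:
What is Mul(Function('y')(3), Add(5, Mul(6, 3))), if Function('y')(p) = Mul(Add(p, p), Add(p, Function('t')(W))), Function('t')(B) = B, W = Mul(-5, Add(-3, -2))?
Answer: 3864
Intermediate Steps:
W = 25 (W = Mul(-5, -5) = 25)
Function('y')(p) = Mul(2, p, Add(25, p)) (Function('y')(p) = Mul(Add(p, p), Add(p, 25)) = Mul(Mul(2, p), Add(25, p)) = Mul(2, p, Add(25, p)))
Mul(Function('y')(3), Add(5, Mul(6, 3))) = Mul(Mul(2, 3, Add(25, 3)), Add(5, Mul(6, 3))) = Mul(Mul(2, 3, 28), Add(5, 18)) = Mul(168, 23) = 3864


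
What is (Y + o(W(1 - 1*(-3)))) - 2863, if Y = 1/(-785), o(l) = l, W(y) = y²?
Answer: -2234896/785 ≈ -2847.0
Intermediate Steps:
Y = -1/785 ≈ -0.0012739
(Y + o(W(1 - 1*(-3)))) - 2863 = (-1/785 + (1 - 1*(-3))²) - 2863 = (-1/785 + (1 + 3)²) - 2863 = (-1/785 + 4²) - 2863 = (-1/785 + 16) - 2863 = 12559/785 - 2863 = -2234896/785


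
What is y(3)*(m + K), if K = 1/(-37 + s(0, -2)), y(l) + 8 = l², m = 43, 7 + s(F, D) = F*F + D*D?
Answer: 1719/40 ≈ 42.975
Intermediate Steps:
s(F, D) = -7 + D² + F² (s(F, D) = -7 + (F*F + D*D) = -7 + (F² + D²) = -7 + (D² + F²) = -7 + D² + F²)
y(l) = -8 + l²
K = -1/40 (K = 1/(-37 + (-7 + (-2)² + 0²)) = 1/(-37 + (-7 + 4 + 0)) = 1/(-37 - 3) = 1/(-40) = -1/40 ≈ -0.025000)
y(3)*(m + K) = (-8 + 3²)*(43 - 1/40) = (-8 + 9)*(1719/40) = 1*(1719/40) = 1719/40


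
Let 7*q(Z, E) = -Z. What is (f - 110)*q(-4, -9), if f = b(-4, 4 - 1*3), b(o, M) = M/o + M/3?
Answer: -1319/21 ≈ -62.810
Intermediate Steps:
b(o, M) = M/3 + M/o (b(o, M) = M/o + M*(⅓) = M/o + M/3 = M/3 + M/o)
q(Z, E) = -Z/7 (q(Z, E) = (-Z)/7 = -Z/7)
f = 1/12 (f = (4 - 1*3)/3 + (4 - 1*3)/(-4) = (4 - 3)/3 + (4 - 3)*(-¼) = (⅓)*1 + 1*(-¼) = ⅓ - ¼ = 1/12 ≈ 0.083333)
(f - 110)*q(-4, -9) = (1/12 - 110)*(-⅐*(-4)) = -1319/12*4/7 = -1319/21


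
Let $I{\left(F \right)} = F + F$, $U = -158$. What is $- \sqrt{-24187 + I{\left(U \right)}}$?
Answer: $- i \sqrt{24503} \approx - 156.53 i$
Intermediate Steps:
$I{\left(F \right)} = 2 F$
$- \sqrt{-24187 + I{\left(U \right)}} = - \sqrt{-24187 + 2 \left(-158\right)} = - \sqrt{-24187 - 316} = - \sqrt{-24503} = - i \sqrt{24503}$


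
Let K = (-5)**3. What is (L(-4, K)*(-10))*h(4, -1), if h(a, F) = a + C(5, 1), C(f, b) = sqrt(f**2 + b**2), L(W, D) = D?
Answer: 5000 + 1250*sqrt(26) ≈ 11374.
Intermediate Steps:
K = -125
C(f, b) = sqrt(b**2 + f**2)
h(a, F) = a + sqrt(26) (h(a, F) = a + sqrt(1**2 + 5**2) = a + sqrt(1 + 25) = a + sqrt(26))
(L(-4, K)*(-10))*h(4, -1) = (-125*(-10))*(4 + sqrt(26)) = 1250*(4 + sqrt(26)) = 5000 + 1250*sqrt(26)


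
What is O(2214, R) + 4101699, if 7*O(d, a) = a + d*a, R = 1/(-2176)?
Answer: 62477076953/15232 ≈ 4.1017e+6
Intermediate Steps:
R = -1/2176 ≈ -0.00045956
O(d, a) = a/7 + a*d/7 (O(d, a) = (a + d*a)/7 = (a + a*d)/7 = a/7 + a*d/7)
O(2214, R) + 4101699 = (⅐)*(-1/2176)*(1 + 2214) + 4101699 = (⅐)*(-1/2176)*2215 + 4101699 = -2215/15232 + 4101699 = 62477076953/15232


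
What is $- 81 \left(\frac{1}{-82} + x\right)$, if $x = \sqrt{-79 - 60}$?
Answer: $\frac{81}{82} - 81 i \sqrt{139} \approx 0.9878 - 954.98 i$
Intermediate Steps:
$x = i \sqrt{139}$ ($x = \sqrt{-139} = i \sqrt{139} \approx 11.79 i$)
$- 81 \left(\frac{1}{-82} + x\right) = - 81 \left(\frac{1}{-82} + i \sqrt{139}\right) = - 81 \left(- \frac{1}{82} + i \sqrt{139}\right) = \frac{81}{82} - 81 i \sqrt{139}$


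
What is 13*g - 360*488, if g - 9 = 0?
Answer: -175563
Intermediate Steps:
g = 9 (g = 9 + 0 = 9)
13*g - 360*488 = 13*9 - 360*488 = 117 - 175680 = -175563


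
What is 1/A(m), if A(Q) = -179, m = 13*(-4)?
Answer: -1/179 ≈ -0.0055866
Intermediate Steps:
m = -52
1/A(m) = 1/(-179) = -1/179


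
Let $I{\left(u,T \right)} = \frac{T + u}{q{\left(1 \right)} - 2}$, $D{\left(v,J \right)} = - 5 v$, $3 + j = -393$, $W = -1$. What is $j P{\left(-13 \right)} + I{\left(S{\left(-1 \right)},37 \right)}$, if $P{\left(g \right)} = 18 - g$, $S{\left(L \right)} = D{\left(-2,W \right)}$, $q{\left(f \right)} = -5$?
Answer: $- \frac{85979}{7} \approx -12283.0$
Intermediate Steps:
$j = -396$ ($j = -3 - 393 = -396$)
$S{\left(L \right)} = 10$ ($S{\left(L \right)} = \left(-5\right) \left(-2\right) = 10$)
$I{\left(u,T \right)} = - \frac{T}{7} - \frac{u}{7}$ ($I{\left(u,T \right)} = \frac{T + u}{-5 - 2} = \frac{T + u}{-7} = \left(T + u\right) \left(- \frac{1}{7}\right) = - \frac{T}{7} - \frac{u}{7}$)
$j P{\left(-13 \right)} + I{\left(S{\left(-1 \right)},37 \right)} = - 396 \left(18 - -13\right) - \frac{47}{7} = - 396 \left(18 + 13\right) - \frac{47}{7} = \left(-396\right) 31 - \frac{47}{7} = -12276 - \frac{47}{7} = - \frac{85979}{7}$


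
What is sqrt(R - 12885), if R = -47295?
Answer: 2*I*sqrt(15045) ≈ 245.32*I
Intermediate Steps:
sqrt(R - 12885) = sqrt(-47295 - 12885) = sqrt(-60180) = 2*I*sqrt(15045)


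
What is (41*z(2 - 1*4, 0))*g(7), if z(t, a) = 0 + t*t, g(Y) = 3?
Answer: 492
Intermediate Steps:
z(t, a) = t² (z(t, a) = 0 + t² = t²)
(41*z(2 - 1*4, 0))*g(7) = (41*(2 - 1*4)²)*3 = (41*(2 - 4)²)*3 = (41*(-2)²)*3 = (41*4)*3 = 164*3 = 492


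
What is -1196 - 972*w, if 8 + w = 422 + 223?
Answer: -620360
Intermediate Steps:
w = 637 (w = -8 + (422 + 223) = -8 + 645 = 637)
-1196 - 972*w = -1196 - 972*637 = -1196 - 619164 = -620360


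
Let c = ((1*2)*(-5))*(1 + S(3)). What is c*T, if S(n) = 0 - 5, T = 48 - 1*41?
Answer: 280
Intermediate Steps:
T = 7 (T = 48 - 41 = 7)
S(n) = -5
c = 40 (c = ((1*2)*(-5))*(1 - 5) = (2*(-5))*(-4) = -10*(-4) = 40)
c*T = 40*7 = 280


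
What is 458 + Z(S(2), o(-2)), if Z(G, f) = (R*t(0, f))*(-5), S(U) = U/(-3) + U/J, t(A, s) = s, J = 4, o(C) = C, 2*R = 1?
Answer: 463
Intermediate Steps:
R = ½ (R = (½)*1 = ½ ≈ 0.50000)
S(U) = -U/12 (S(U) = U/(-3) + U/4 = U*(-⅓) + U*(¼) = -U/3 + U/4 = -U/12)
Z(G, f) = -5*f/2 (Z(G, f) = (f/2)*(-5) = -5*f/2)
458 + Z(S(2), o(-2)) = 458 - 5/2*(-2) = 458 + 5 = 463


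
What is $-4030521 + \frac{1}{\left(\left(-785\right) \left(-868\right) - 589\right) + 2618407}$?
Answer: $- \frac{13297486822157}{3299198} \approx -4.0305 \cdot 10^{6}$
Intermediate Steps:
$-4030521 + \frac{1}{\left(\left(-785\right) \left(-868\right) - 589\right) + 2618407} = -4030521 + \frac{1}{\left(681380 - 589\right) + 2618407} = -4030521 + \frac{1}{680791 + 2618407} = -4030521 + \frac{1}{3299198} = - \frac{13297486822157}{3299198}$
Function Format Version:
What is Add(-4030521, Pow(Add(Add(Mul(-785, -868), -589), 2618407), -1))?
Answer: Rational(-13297486822157, 3299198) ≈ -4.0305e+6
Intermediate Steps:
Add(-4030521, Pow(Add(Add(Mul(-785, -868), -589), 2618407), -1)) = Add(-4030521, Pow(Add(Add(681380, -589), 2618407), -1)) = Add(-4030521, Pow(Add(680791, 2618407), -1)) = Add(-4030521, Pow(3299198, -1)) = Add(-4030521, Rational(1, 3299198)) = Rational(-13297486822157, 3299198)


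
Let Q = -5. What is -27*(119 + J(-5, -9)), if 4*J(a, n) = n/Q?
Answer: -64503/20 ≈ -3225.1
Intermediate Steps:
J(a, n) = -n/20 (J(a, n) = (n/(-5))/4 = (n*(-⅕))/4 = (-n/5)/4 = -n/20)
-27*(119 + J(-5, -9)) = -27*(119 - 1/20*(-9)) = -27*(119 + 9/20) = -27*2389/20 = -64503/20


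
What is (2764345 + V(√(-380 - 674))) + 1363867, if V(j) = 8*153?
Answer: 4129436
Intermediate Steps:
V(j) = 1224
(2764345 + V(√(-380 - 674))) + 1363867 = (2764345 + 1224) + 1363867 = 2765569 + 1363867 = 4129436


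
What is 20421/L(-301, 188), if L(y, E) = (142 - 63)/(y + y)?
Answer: -12293442/79 ≈ -1.5561e+5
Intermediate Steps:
L(y, E) = 79/(2*y) (L(y, E) = 79/((2*y)) = 79*(1/(2*y)) = 79/(2*y))
20421/L(-301, 188) = 20421/(((79/2)/(-301))) = 20421/(((79/2)*(-1/301))) = 20421/(-79/602) = 20421*(-602/79) = -12293442/79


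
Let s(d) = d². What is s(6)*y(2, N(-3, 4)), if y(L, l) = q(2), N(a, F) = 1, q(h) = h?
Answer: 72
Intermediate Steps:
y(L, l) = 2
s(6)*y(2, N(-3, 4)) = 6²*2 = 36*2 = 72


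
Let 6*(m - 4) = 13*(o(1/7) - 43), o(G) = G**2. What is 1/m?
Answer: -49/4367 ≈ -0.011221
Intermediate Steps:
m = -4367/49 (m = 4 + (13*((1/7)**2 - 43))/6 = 4 + (13*(1/49 - 43))/6 = 4 + (13*(-2106/49))/6 = 4 + (1/6)*(-27378/49) = 4 - 4563/49 = -4367/49 ≈ -89.122)
1/m = 1/(-4367/49) = -49/4367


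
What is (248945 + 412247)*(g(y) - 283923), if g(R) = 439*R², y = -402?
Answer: 46719980777736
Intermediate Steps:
(248945 + 412247)*(g(y) - 283923) = (248945 + 412247)*(439*(-402)² - 283923) = 661192*(439*161604 - 283923) = 661192*(70944156 - 283923) = 661192*70660233 = 46719980777736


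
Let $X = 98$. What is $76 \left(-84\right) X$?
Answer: $-625632$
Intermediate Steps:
$76 \left(-84\right) X = 76 \left(-84\right) 98 = \left(-6384\right) 98 = -625632$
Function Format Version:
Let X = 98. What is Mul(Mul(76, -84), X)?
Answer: -625632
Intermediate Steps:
Mul(Mul(76, -84), X) = Mul(Mul(76, -84), 98) = Mul(-6384, 98) = -625632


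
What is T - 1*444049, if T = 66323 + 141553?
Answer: -236173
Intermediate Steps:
T = 207876
T - 1*444049 = 207876 - 1*444049 = 207876 - 444049 = -236173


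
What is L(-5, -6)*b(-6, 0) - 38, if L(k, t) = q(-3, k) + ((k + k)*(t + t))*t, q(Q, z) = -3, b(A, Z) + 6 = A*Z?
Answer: 4300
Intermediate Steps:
b(A, Z) = -6 + A*Z
L(k, t) = -3 + 4*k*t**2 (L(k, t) = -3 + ((k + k)*(t + t))*t = -3 + ((2*k)*(2*t))*t = -3 + (4*k*t)*t = -3 + 4*k*t**2)
L(-5, -6)*b(-6, 0) - 38 = (-3 + 4*(-5)*(-6)**2)*(-6 - 6*0) - 38 = (-3 + 4*(-5)*36)*(-6 + 0) - 38 = (-3 - 720)*(-6) - 38 = -723*(-6) - 38 = 4338 - 38 = 4300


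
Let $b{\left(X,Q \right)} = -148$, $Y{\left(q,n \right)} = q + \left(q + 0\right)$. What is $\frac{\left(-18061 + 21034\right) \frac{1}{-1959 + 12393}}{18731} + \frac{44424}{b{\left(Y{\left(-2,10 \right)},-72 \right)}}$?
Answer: $- \frac{19554488693}{65146418} \approx -300.16$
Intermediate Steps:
$Y{\left(q,n \right)} = 2 q$ ($Y{\left(q,n \right)} = q + q = 2 q$)
$\frac{\left(-18061 + 21034\right) \frac{1}{-1959 + 12393}}{18731} + \frac{44424}{b{\left(Y{\left(-2,10 \right)},-72 \right)}} = \frac{\left(-18061 + 21034\right) \frac{1}{-1959 + 12393}}{18731} + \frac{44424}{-148} = \frac{2973}{10434} \cdot \frac{1}{18731} + 44424 \left(- \frac{1}{148}\right) = 2973 \cdot \frac{1}{10434} \cdot \frac{1}{18731} - \frac{11106}{37} = \frac{991}{3478} \cdot \frac{1}{18731} - \frac{11106}{37} = \frac{991}{65146418} - \frac{11106}{37} = - \frac{19554488693}{65146418}$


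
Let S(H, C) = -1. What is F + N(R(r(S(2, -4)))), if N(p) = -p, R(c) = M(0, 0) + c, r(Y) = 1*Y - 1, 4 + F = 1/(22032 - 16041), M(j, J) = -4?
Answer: 11983/5991 ≈ 2.0002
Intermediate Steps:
F = -23963/5991 (F = -4 + 1/(22032 - 16041) = -4 + 1/5991 = -23963/5991 ≈ -3.9998)
r(Y) = -1 + Y (r(Y) = Y - 1 = -1 + Y)
R(c) = -4 + c
F + N(R(r(S(2, -4)))) = -23963/5991 - (-4 + (-1 - 1)) = -23963/5991 - (-4 - 2) = -23963/5991 - 1*(-6) = -23963/5991 + 6 = 11983/5991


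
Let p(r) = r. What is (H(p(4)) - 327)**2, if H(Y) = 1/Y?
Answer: 1708249/16 ≈ 1.0677e+5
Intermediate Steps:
(H(p(4)) - 327)**2 = (1/4 - 327)**2 = (-1307/4)**2 = 1708249/16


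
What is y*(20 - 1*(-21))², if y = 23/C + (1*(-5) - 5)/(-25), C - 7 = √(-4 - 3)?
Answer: 220211/40 - 38663*I*√7/56 ≈ 5505.3 - 1826.7*I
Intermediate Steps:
C = 7 + I*√7 (C = 7 + √(-4 - 3) = 7 + √(-7) = 7 + I*√7 ≈ 7.0 + 2.6458*I)
y = ⅖ + 23/(7 + I*√7) (y = 23/(7 + I*√7) + (1*(-5) - 5)/(-25) = 23/(7 + I*√7) + (-5 - 5)*(-1/25) = 23/(7 + I*√7) - 10*(-1/25) = 23/(7 + I*√7) + ⅖ = ⅖ + 23/(7 + I*√7) ≈ 3.275 - 1.0866*I)
y*(20 - 1*(-21))² = (131/40 - 23*I*√7/56)*(20 - 1*(-21))² = (131/40 - 23*I*√7/56)*(20 + 21)² = (131/40 - 23*I*√7/56)*41² = (131/40 - 23*I*√7/56)*1681 = 220211/40 - 38663*I*√7/56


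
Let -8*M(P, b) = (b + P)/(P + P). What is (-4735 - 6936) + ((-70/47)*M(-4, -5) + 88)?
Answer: -17420517/1504 ≈ -11583.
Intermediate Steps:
M(P, b) = -(P + b)/(16*P) (M(P, b) = -(b + P)/(8*(P + P)) = -(P + b)/(8*(2*P)) = -(P + b)*1/(2*P)/8 = -(P + b)/(16*P))
(-4735 - 6936) + ((-70/47)*M(-4, -5) + 88) = (-4735 - 6936) + ((-70/47)*((1/16)*(-1*(-4) - 1*(-5))/(-4)) + 88) = -11671 + ((-70*1/47)*((1/16)*(-¼)*(4 + 5)) + 88) = -11671 + (-35*(-1)*9/(376*4) + 88) = -11671 + (-70/47*(-9/64) + 88) = -11671 + (315/1504 + 88) = -11671 + 132667/1504 = -17420517/1504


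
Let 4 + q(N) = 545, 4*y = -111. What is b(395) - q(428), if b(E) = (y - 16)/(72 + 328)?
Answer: -34631/64 ≈ -541.11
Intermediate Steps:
y = -111/4 (y = (1/4)*(-111) = -111/4 ≈ -27.750)
q(N) = 541 (q(N) = -4 + 545 = 541)
b(E) = -7/64 (b(E) = (-111/4 - 16)/(72 + 328) = -175/4/400 = -175/4*1/400 = -7/64)
b(395) - q(428) = -7/64 - 1*541 = -7/64 - 541 = -34631/64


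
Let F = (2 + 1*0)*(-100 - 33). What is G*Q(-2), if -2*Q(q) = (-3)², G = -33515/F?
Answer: -301635/532 ≈ -566.98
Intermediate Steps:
F = -266 (F = (2 + 0)*(-133) = 2*(-133) = -266)
G = 33515/266 (G = -33515/(-266) = -33515*(-1/266) = 33515/266 ≈ 126.00)
Q(q) = -9/2 (Q(q) = -½*(-3)² = -½*9 = -9/2)
G*Q(-2) = (33515/266)*(-9/2) = -301635/532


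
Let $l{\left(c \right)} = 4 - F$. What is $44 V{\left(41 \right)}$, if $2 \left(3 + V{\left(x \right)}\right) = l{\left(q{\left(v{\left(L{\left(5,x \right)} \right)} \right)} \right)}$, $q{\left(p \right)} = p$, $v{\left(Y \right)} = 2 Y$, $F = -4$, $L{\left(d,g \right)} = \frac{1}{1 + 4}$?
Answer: $44$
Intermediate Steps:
$L{\left(d,g \right)} = \frac{1}{5}$
$l{\left(c \right)} = 8$ ($l{\left(c \right)} = 4 - -4 = 4 + 4 = 8$)
$V{\left(x \right)} = 1$ ($V{\left(x \right)} = -3 + \frac{1}{2} \cdot 8 = -3 + 4 = 1$)
$44 V{\left(41 \right)} = 44 \cdot 1 = 44$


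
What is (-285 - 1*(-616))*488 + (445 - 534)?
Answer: 161439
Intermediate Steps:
(-285 - 1*(-616))*488 + (445 - 534) = (-285 + 616)*488 - 89 = 331*488 - 89 = 161528 - 89 = 161439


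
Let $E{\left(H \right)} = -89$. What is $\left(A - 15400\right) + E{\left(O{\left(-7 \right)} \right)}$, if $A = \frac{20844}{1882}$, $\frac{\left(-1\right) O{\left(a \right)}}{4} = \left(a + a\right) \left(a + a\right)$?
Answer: $- \frac{14564727}{941} \approx -15478.0$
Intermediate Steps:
$O{\left(a \right)} = - 16 a^{2}$ ($O{\left(a \right)} = - 4 \left(a + a\right) \left(a + a\right) = - 4 \cdot 2 a 2 a = - 4 \cdot 4 a^{2} = - 16 a^{2}$)
$A = \frac{10422}{941}$ ($A = 20844 \cdot \frac{1}{1882} = \frac{10422}{941} \approx 11.075$)
$\left(A - 15400\right) + E{\left(O{\left(-7 \right)} \right)} = \left(\frac{10422}{941} - 15400\right) - 89 = - \frac{14480978}{941} - 89 = - \frac{14564727}{941}$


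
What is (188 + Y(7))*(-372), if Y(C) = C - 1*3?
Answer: -71424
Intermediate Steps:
Y(C) = -3 + C (Y(C) = C - 3 = -3 + C)
(188 + Y(7))*(-372) = (188 + (-3 + 7))*(-372) = (188 + 4)*(-372) = 192*(-372) = -71424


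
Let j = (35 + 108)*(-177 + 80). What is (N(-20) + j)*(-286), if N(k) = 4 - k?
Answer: 3960242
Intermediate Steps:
j = -13871 (j = 143*(-97) = -13871)
(N(-20) + j)*(-286) = ((4 - 1*(-20)) - 13871)*(-286) = ((4 + 20) - 13871)*(-286) = (24 - 13871)*(-286) = -13847*(-286) = 3960242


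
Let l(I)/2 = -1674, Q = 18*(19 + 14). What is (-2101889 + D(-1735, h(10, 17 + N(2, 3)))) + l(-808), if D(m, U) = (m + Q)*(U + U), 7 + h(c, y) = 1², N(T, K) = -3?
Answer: -2091545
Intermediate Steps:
Q = 594 (Q = 18*33 = 594)
h(c, y) = -6 (h(c, y) = -7 + 1² = -7 + 1 = -6)
l(I) = -3348 (l(I) = 2*(-1674) = -3348)
D(m, U) = 2*U*(594 + m) (D(m, U) = (m + 594)*(U + U) = (594 + m)*(2*U) = 2*U*(594 + m))
(-2101889 + D(-1735, h(10, 17 + N(2, 3)))) + l(-808) = (-2101889 + 2*(-6)*(594 - 1735)) - 3348 = (-2101889 + 2*(-6)*(-1141)) - 3348 = (-2101889 + 13692) - 3348 = -2088197 - 3348 = -2091545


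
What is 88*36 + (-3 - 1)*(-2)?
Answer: 3176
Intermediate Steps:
88*36 + (-3 - 1)*(-2) = 3168 - 4*(-2) = 3168 + 8 = 3176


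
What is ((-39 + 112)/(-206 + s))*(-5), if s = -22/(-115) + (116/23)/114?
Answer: 2392575/1348786 ≈ 1.7739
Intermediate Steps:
s = 1544/6555 (s = -22*(-1/115) + (116*(1/23))*(1/114) = 22/115 + (116/23)*(1/114) = 22/115 + 58/1311 = 1544/6555 ≈ 0.23555)
((-39 + 112)/(-206 + s))*(-5) = ((-39 + 112)/(-206 + 1544/6555))*(-5) = (73/(-1348786/6555))*(-5) = (73*(-6555/1348786))*(-5) = -478515/1348786*(-5) = 2392575/1348786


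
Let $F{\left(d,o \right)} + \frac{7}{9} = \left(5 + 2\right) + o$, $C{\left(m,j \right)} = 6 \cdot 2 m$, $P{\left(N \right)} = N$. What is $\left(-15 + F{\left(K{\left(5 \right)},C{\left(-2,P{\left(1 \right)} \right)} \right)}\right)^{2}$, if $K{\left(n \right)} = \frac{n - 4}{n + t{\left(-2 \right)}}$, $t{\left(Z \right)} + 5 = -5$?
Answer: $\frac{87025}{81} \approx 1074.4$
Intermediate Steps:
$t{\left(Z \right)} = -10$ ($t{\left(Z \right)} = -5 - 5 = -10$)
$C{\left(m,j \right)} = 12 m$
$K{\left(n \right)} = \frac{-4 + n}{-10 + n}$ ($K{\left(n \right)} = \frac{n - 4}{n - 10} = \frac{-4 + n}{-10 + n}$)
$F{\left(d,o \right)} = \frac{56}{9} + o$ ($F{\left(d,o \right)} = - \frac{7}{9} + \left(\left(5 + 2\right) + o\right) = - \frac{7}{9} + \left(7 + o\right) = \frac{56}{9} + o$)
$\left(-15 + F{\left(K{\left(5 \right)},C{\left(-2,P{\left(1 \right)} \right)} \right)}\right)^{2} = \left(-15 + \left(\frac{56}{9} + 12 \left(-2\right)\right)\right)^{2} = \left(-15 + \left(\frac{56}{9} - 24\right)\right)^{2} = \left(-15 - \frac{160}{9}\right)^{2} = \left(- \frac{295}{9}\right)^{2} = \frac{87025}{81}$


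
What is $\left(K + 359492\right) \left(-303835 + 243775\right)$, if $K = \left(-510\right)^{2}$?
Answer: $-37212695520$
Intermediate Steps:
$K = 260100$
$\left(K + 359492\right) \left(-303835 + 243775\right) = \left(260100 + 359492\right) \left(-303835 + 243775\right) = 619592 \left(-60060\right) = -37212695520$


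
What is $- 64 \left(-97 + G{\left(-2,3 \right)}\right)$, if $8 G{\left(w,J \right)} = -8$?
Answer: $6272$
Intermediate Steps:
$G{\left(w,J \right)} = -1$ ($G{\left(w,J \right)} = \frac{1}{8} \left(-8\right) = -1$)
$- 64 \left(-97 + G{\left(-2,3 \right)}\right) = - 64 \left(-97 - 1\right) = \left(-64\right) \left(-98\right) = 6272$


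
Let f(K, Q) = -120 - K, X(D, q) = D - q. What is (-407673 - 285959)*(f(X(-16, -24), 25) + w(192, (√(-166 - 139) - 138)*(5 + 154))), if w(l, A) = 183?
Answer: -38149760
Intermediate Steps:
(-407673 - 285959)*(f(X(-16, -24), 25) + w(192, (√(-166 - 139) - 138)*(5 + 154))) = (-407673 - 285959)*((-120 - (-16 - 1*(-24))) + 183) = -693632*((-120 - (-16 + 24)) + 183) = -693632*((-120 - 1*8) + 183) = -693632*((-120 - 8) + 183) = -693632*(-128 + 183) = -693632*55 = -38149760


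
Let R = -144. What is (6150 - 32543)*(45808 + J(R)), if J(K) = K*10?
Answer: -1171004624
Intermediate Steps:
J(K) = 10*K
(6150 - 32543)*(45808 + J(R)) = (6150 - 32543)*(45808 + 10*(-144)) = -26393*(45808 - 1440) = -26393*44368 = -1171004624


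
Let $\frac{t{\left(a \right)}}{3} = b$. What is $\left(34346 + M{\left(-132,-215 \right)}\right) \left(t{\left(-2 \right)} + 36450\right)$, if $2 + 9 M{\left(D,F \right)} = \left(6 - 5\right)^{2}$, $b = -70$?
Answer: $\frac{3734085040}{3} \approx 1.2447 \cdot 10^{9}$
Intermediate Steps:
$M{\left(D,F \right)} = - \frac{1}{9}$ ($M{\left(D,F \right)} = - \frac{2}{9} + \frac{\left(6 - 5\right)^{2}}{9} = - \frac{2}{9} + \frac{1^{2}}{9} = - \frac{2}{9} + \frac{1}{9} \cdot 1 = - \frac{2}{9} + \frac{1}{9} = - \frac{1}{9}$)
$t{\left(a \right)} = -210$ ($t{\left(a \right)} = 3 \left(-70\right) = -210$)
$\left(34346 + M{\left(-132,-215 \right)}\right) \left(t{\left(-2 \right)} + 36450\right) = \left(34346 - \frac{1}{9}\right) \left(-210 + 36450\right) = \frac{309113}{9} \cdot 36240 = \frac{3734085040}{3}$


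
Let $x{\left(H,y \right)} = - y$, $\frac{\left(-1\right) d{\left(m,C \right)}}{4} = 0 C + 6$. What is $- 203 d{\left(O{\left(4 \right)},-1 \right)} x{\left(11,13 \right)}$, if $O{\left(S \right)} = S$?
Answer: $-63336$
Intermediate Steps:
$d{\left(m,C \right)} = -24$ ($d{\left(m,C \right)} = - 4 \left(0 C + 6\right) = - 4 \left(0 + 6\right) = \left(-4\right) 6 = -24$)
$- 203 d{\left(O{\left(4 \right)},-1 \right)} x{\left(11,13 \right)} = - 203 \left(- 24 \left(\left(-1\right) 13\right)\right) = - 203 \left(\left(-24\right) \left(-13\right)\right) = \left(-203\right) 312 = -63336$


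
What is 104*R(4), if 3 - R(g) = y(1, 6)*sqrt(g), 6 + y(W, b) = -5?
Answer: 2600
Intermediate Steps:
y(W, b) = -11 (y(W, b) = -6 - 5 = -11)
R(g) = 3 + 11*sqrt(g) (R(g) = 3 - (-11)*sqrt(g) = 3 + 11*sqrt(g))
104*R(4) = 104*(3 + 11*sqrt(4)) = 104*(3 + 11*2) = 104*(3 + 22) = 104*25 = 2600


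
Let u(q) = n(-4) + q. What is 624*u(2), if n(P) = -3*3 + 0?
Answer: -4368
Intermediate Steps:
n(P) = -9 (n(P) = -9 + 0 = -9)
u(q) = -9 + q
624*u(2) = 624*(-9 + 2) = 624*(-7) = -4368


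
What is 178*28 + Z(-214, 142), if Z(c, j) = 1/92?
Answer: 458529/92 ≈ 4984.0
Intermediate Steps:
Z(c, j) = 1/92
178*28 + Z(-214, 142) = 178*28 + 1/92 = 4984 + 1/92 = 458529/92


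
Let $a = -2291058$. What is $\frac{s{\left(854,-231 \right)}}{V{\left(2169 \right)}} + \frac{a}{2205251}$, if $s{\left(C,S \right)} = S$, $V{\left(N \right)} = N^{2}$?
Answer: $- \frac{3592977176173}{3458245949937} \approx -1.039$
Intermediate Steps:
$\frac{s{\left(854,-231 \right)}}{V{\left(2169 \right)}} + \frac{a}{2205251} = - \frac{231}{2169^{2}} - \frac{2291058}{2205251} = - \frac{231}{4704561} - \frac{2291058}{2205251} = \left(-231\right) \frac{1}{4704561} - \frac{2291058}{2205251} = - \frac{77}{1568187} - \frac{2291058}{2205251} = - \frac{3592977176173}{3458245949937}$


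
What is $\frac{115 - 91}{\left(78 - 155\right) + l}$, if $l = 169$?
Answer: $\frac{6}{23} \approx 0.26087$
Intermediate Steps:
$\frac{115 - 91}{\left(78 - 155\right) + l} = \frac{115 - 91}{\left(78 - 155\right) + 169} = \frac{24}{\left(78 - 155\right) + 169} = \frac{24}{-77 + 169} = \frac{24}{92} = 24 \cdot \frac{1}{92} = \frac{6}{23}$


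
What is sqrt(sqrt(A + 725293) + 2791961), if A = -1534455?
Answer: sqrt(2791961 + 31*I*sqrt(842)) ≈ 1670.9 + 0.269*I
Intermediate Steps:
sqrt(sqrt(A + 725293) + 2791961) = sqrt(sqrt(-1534455 + 725293) + 2791961) = sqrt(sqrt(-809162) + 2791961) = sqrt(31*I*sqrt(842) + 2791961) = sqrt(2791961 + 31*I*sqrt(842))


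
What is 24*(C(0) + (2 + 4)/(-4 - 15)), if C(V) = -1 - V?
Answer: -600/19 ≈ -31.579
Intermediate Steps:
24*(C(0) + (2 + 4)/(-4 - 15)) = 24*((-1 - 1*0) + (2 + 4)/(-4 - 15)) = 24*((-1 + 0) + 6/(-19)) = 24*(-1 + 6*(-1/19)) = 24*(-1 - 6/19) = 24*(-25/19) = -600/19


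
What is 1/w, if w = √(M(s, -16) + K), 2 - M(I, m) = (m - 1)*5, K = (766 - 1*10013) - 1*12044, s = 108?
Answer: -I*√589/3534 ≈ -0.0068674*I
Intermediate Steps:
K = -21291 (K = (766 - 10013) - 12044 = -9247 - 12044 = -21291)
M(I, m) = 7 - 5*m (M(I, m) = 2 - (m - 1)*5 = 2 - (-1 + m)*5 = 2 - (-5 + 5*m) = 2 + (5 - 5*m) = 7 - 5*m)
w = 6*I*√589 (w = √((7 - 5*(-16)) - 21291) = √((7 + 80) - 21291) = √(87 - 21291) = √(-21204) = 6*I*√589 ≈ 145.62*I)
1/w = 1/(6*I*√589) = -I*√589/3534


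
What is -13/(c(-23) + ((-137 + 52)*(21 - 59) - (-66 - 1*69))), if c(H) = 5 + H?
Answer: -13/3347 ≈ -0.0038841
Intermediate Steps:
-13/(c(-23) + ((-137 + 52)*(21 - 59) - (-66 - 1*69))) = -13/((5 - 23) + ((-137 + 52)*(21 - 59) - (-66 - 1*69))) = -13/(-18 + (-85*(-38) - (-66 - 69))) = -13/(-18 + (3230 - 1*(-135))) = -13/(-18 + (3230 + 135)) = -13/(-18 + 3365) = -13/3347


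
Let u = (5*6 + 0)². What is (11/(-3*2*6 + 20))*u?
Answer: -2475/4 ≈ -618.75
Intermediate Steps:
u = 900 (u = (30 + 0)² = 30² = 900)
(11/(-3*2*6 + 20))*u = (11/(-3*2*6 + 20))*900 = (11/(-6*6 + 20))*900 = (11/(-36 + 20))*900 = (11/(-16))*900 = (11*(-1/16))*900 = -11/16*900 = -2475/4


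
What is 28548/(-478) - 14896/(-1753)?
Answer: -21462178/418967 ≈ -51.226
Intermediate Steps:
28548/(-478) - 14896/(-1753) = 28548*(-1/478) - 14896*(-1/1753) = -14274/239 + 14896/1753 = -21462178/418967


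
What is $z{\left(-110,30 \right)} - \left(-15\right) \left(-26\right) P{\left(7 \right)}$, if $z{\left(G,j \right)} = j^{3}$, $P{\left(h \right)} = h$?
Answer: $24270$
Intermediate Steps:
$z{\left(-110,30 \right)} - \left(-15\right) \left(-26\right) P{\left(7 \right)} = 30^{3} - \left(-15\right) \left(-26\right) 7 = 27000 - 390 \cdot 7 = 27000 - 2730 = 24270$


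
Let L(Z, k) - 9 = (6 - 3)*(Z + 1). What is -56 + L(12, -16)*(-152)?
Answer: -7352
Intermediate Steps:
L(Z, k) = 12 + 3*Z (L(Z, k) = 9 + (6 - 3)*(Z + 1) = 9 + 3*(1 + Z) = 9 + (3 + 3*Z) = 12 + 3*Z)
-56 + L(12, -16)*(-152) = -56 + (12 + 3*12)*(-152) = -56 + (12 + 36)*(-152) = -56 + 48*(-152) = -56 - 7296 = -7352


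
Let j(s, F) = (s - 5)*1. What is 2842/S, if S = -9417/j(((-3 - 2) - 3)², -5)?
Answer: -167678/9417 ≈ -17.806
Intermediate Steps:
j(s, F) = -5 + s (j(s, F) = (-5 + s)*1 = -5 + s)
S = -9417/59 (S = -9417/(-5 + ((-3 - 2) - 3)²) = -9417/(-5 + (-5 - 3)²) = -9417/(-5 + (-8)²) = -9417/(-5 + 64) = -9417/59 ≈ -159.61)
2842/S = 2842/(-9417/59) = 2842*(-59/9417) = -167678/9417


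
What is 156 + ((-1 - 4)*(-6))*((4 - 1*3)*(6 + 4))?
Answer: 456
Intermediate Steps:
156 + ((-1 - 4)*(-6))*((4 - 1*3)*(6 + 4)) = 156 + (-5*(-6))*((4 - 3)*10) = 156 + 30*(1*10) = 156 + 30*10 = 156 + 300 = 456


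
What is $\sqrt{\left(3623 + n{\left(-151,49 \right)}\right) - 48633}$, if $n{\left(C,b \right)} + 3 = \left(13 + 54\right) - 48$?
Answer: $i \sqrt{44994} \approx 212.12 i$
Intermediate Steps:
$n{\left(C,b \right)} = 16$ ($n{\left(C,b \right)} = -3 + \left(\left(13 + 54\right) - 48\right) = -3 + \left(67 - 48\right) = -3 + 19 = 16$)
$\sqrt{\left(3623 + n{\left(-151,49 \right)}\right) - 48633} = \sqrt{\left(3623 + 16\right) - 48633} = \sqrt{3639 - 48633} = \sqrt{-44994} = i \sqrt{44994}$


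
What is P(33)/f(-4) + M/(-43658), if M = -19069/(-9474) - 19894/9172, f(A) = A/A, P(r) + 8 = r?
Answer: 11855267201311/474210620178 ≈ 25.000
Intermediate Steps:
P(r) = -8 + r
f(A) = 1
M = -1696861/10861941 (M = -19069*(-1/9474) - 19894*1/9172 = 19069/9474 - 9947/4586 = -1696861/10861941 ≈ -0.15622)
P(33)/f(-4) + M/(-43658) = (-8 + 33)/1 - 1696861/10861941/(-43658) = 25*1 - 1696861/10861941*(-1/43658) = 25 + 1696861/474210620178 = 11855267201311/474210620178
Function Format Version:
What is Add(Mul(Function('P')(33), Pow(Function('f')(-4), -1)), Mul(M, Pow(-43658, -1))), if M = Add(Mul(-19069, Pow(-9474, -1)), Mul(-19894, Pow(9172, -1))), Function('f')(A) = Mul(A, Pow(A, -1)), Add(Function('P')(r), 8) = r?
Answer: Rational(11855267201311, 474210620178) ≈ 25.000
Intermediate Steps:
Function('P')(r) = Add(-8, r)
Function('f')(A) = 1
M = Rational(-1696861, 10861941) (M = Add(Mul(-19069, Rational(-1, 9474)), Mul(-19894, Rational(1, 9172))) = Add(Rational(19069, 9474), Rational(-9947, 4586)) = Rational(-1696861, 10861941) ≈ -0.15622)
Add(Mul(Function('P')(33), Pow(Function('f')(-4), -1)), Mul(M, Pow(-43658, -1))) = Add(Mul(Add(-8, 33), Pow(1, -1)), Mul(Rational(-1696861, 10861941), Pow(-43658, -1))) = Add(Mul(25, 1), Mul(Rational(-1696861, 10861941), Rational(-1, 43658))) = Add(25, Rational(1696861, 474210620178)) = Rational(11855267201311, 474210620178)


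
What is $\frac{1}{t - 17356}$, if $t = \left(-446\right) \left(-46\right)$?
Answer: $\frac{1}{3160} \approx 0.00031646$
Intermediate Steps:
$t = 20516$
$\frac{1}{t - 17356} = \frac{1}{20516 - 17356} = \frac{1}{3160}$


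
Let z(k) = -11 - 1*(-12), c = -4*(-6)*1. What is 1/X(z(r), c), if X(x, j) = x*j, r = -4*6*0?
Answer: 1/24 ≈ 0.041667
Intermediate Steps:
c = 24 (c = 24*1 = 24)
r = 0 (r = -24*0 = 0)
z(k) = 1 (z(k) = -11 + 12 = 1)
X(x, j) = j*x
1/X(z(r), c) = 1/(24*1) = 1/24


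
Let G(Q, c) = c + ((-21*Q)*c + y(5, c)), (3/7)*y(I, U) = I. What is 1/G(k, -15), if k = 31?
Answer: 3/29285 ≈ 0.00010244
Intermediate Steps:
y(I, U) = 7*I/3
G(Q, c) = 35/3 + c - 21*Q*c (G(Q, c) = c + ((-21*Q)*c + (7/3)*5) = c + (-21*Q*c + 35/3) = c + (35/3 - 21*Q*c) = 35/3 + c - 21*Q*c)
1/G(k, -15) = 1/(35/3 - 15 - 21*31*(-15)) = 1/(35/3 - 15 + 9765) = 1/(29285/3) = 3/29285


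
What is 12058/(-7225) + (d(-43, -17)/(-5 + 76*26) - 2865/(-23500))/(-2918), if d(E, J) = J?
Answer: -13038125094299/7812096737400 ≈ -1.6690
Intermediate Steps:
12058/(-7225) + (d(-43, -17)/(-5 + 76*26) - 2865/(-23500))/(-2918) = 12058/(-7225) + (-17/(-5 + 76*26) - 2865/(-23500))/(-2918) = 12058*(-1/7225) + (-17/(-5 + 1976) - 2865*(-1/23500))*(-1/2918) = -12058/7225 + (-17/1971 + 573/4700)*(-1/2918) = -12058/7225 + (1049483/9263700)*(-1/2918) = -12058/7225 - 1049483/27031476600 = -13038125094299/7812096737400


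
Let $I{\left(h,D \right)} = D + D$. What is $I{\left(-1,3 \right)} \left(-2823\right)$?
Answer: $-16938$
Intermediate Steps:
$I{\left(h,D \right)} = 2 D$
$I{\left(-1,3 \right)} \left(-2823\right) = 2 \cdot 3 \left(-2823\right) = 6 \left(-2823\right) = -16938$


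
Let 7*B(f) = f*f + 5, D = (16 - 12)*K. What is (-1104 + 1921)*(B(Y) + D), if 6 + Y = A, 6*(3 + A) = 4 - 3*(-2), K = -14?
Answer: -2450183/63 ≈ -38892.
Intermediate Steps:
D = -56 (D = (16 - 12)*(-14) = 4*(-14) = -56)
A = -4/3 (A = -3 + (4 - 3*(-2))/6 = -3 + (4 + 6)/6 = -3 + (⅙)*10 = -3 + 5/3 = -4/3 ≈ -1.3333)
Y = -22/3 (Y = -6 - 4/3 = -22/3 ≈ -7.3333)
B(f) = 5/7 + f²/7 (B(f) = (f*f + 5)/7 = (f² + 5)/7 = (5 + f²)/7 = 5/7 + f²/7)
(-1104 + 1921)*(B(Y) + D) = (-1104 + 1921)*((5/7 + (-22/3)²/7) - 56) = 817*((5/7 + (⅐)*(484/9)) - 56) = 817*((5/7 + 484/63) - 56) = 817*(529/63 - 56) = 817*(-2999/63) = -2450183/63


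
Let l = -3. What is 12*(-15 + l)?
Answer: -216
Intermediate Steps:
12*(-15 + l) = 12*(-15 - 3) = 12*(-18) = -216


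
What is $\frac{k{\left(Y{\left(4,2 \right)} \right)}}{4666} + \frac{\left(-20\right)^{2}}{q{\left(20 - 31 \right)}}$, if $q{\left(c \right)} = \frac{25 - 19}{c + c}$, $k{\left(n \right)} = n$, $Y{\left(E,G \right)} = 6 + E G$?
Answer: $- \frac{10265179}{6999} \approx -1466.7$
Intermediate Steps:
$q{\left(c \right)} = \frac{3}{c}$ ($q{\left(c \right)} = \frac{6}{2 c} = 6 \frac{1}{2 c} = \frac{3}{c}$)
$\frac{k{\left(Y{\left(4,2 \right)} \right)}}{4666} + \frac{\left(-20\right)^{2}}{q{\left(20 - 31 \right)}} = \frac{6 + 4 \cdot 2}{4666} + \frac{\left(-20\right)^{2}}{3 \frac{1}{20 - 31}} = \left(6 + 8\right) \frac{1}{4666} + \frac{400}{3 \frac{1}{-11}} = 14 \cdot \frac{1}{4666} + \frac{400}{3 \left(- \frac{1}{11}\right)} = \frac{7}{2333} + \frac{400}{- \frac{3}{11}} = \frac{7}{2333} + 400 \left(- \frac{11}{3}\right) = \frac{7}{2333} - \frac{4400}{3} = - \frac{10265179}{6999}$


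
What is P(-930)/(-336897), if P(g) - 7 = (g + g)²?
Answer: -3459607/336897 ≈ -10.269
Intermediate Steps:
P(g) = 7 + 4*g² (P(g) = 7 + (g + g)² = 7 + (2*g)² = 7 + 4*g²)
P(-930)/(-336897) = (7 + 4*(-930)²)/(-336897) = (7 + 4*864900)*(-1/336897) = (7 + 3459600)*(-1/336897) = 3459607*(-1/336897) = -3459607/336897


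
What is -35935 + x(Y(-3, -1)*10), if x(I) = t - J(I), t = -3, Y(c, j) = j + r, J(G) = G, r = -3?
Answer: -35898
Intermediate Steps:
Y(c, j) = -3 + j (Y(c, j) = j - 3 = -3 + j)
x(I) = -3 - I
-35935 + x(Y(-3, -1)*10) = -35935 + (-3 - (-3 - 1)*10) = -35935 + (-3 - (-4)*10) = -35935 + (-3 - 1*(-40)) = -35935 + (-3 + 40) = -35935 + 37 = -35898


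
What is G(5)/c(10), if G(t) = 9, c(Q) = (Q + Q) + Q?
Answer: 3/10 ≈ 0.30000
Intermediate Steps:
c(Q) = 3*Q (c(Q) = 2*Q + Q = 3*Q)
G(5)/c(10) = 9/((3*10)) = 9/30 = 9*(1/30) = 3/10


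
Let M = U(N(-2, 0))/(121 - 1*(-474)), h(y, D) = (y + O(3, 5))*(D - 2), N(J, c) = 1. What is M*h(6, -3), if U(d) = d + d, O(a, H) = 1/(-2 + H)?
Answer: -38/357 ≈ -0.10644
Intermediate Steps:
U(d) = 2*d
h(y, D) = (-2 + D)*(1/3 + y) (h(y, D) = (y + 1/(-2 + 5))*(D - 2) = (y + 1/3)*(-2 + D) = (1/3 + y)*(-2 + D) = (-2 + D)*(1/3 + y))
M = 2/595 (M = (2*1)/(121 - 1*(-474)) = 2/(121 + 474) = 2/595 ≈ 0.0033613)
M*h(6, -3) = 2*(-2/3 - 2*6 + (1/3)*(-3) - 3*6)/595 = 2*(-2/3 - 12 - 1 - 18)/595 = (2/595)*(-95/3) = -38/357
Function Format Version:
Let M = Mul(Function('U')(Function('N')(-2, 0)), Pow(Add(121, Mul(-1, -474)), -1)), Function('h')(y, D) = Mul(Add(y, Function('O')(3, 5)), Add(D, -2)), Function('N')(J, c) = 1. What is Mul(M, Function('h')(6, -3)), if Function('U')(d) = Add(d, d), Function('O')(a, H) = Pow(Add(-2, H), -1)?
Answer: Rational(-38, 357) ≈ -0.10644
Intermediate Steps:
Function('U')(d) = Mul(2, d)
Function('h')(y, D) = Mul(Add(-2, D), Add(Rational(1, 3), y)) (Function('h')(y, D) = Mul(Add(y, Pow(Add(-2, 5), -1)), Add(D, -2)) = Mul(Add(y, Pow(3, -1)), Add(-2, D)) = Mul(Add(y, Rational(1, 3)), Add(-2, D)) = Mul(Add(Rational(1, 3), y), Add(-2, D)) = Mul(Add(-2, D), Add(Rational(1, 3), y)))
M = Rational(2, 595) (M = Mul(Mul(2, 1), Pow(Add(121, Mul(-1, -474)), -1)) = Mul(2, Pow(Add(121, 474), -1)) = Mul(2, Pow(595, -1)) = Mul(2, Rational(1, 595)) = Rational(2, 595) ≈ 0.0033613)
Mul(M, Function('h')(6, -3)) = Mul(Rational(2, 595), Add(Rational(-2, 3), Mul(-2, 6), Mul(Rational(1, 3), -3), Mul(-3, 6))) = Mul(Rational(2, 595), Add(Rational(-2, 3), -12, -1, -18)) = Mul(Rational(2, 595), Rational(-95, 3)) = Rational(-38, 357)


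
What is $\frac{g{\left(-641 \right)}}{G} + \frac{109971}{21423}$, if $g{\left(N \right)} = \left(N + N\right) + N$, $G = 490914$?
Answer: $\frac{5993900785}{1168538958} \approx 5.1294$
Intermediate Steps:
$g{\left(N \right)} = 3 N$ ($g{\left(N \right)} = 2 N + N = 3 N$)
$\frac{g{\left(-641 \right)}}{G} + \frac{109971}{21423} = \frac{3 \left(-641\right)}{490914} + \frac{109971}{21423} = \left(-1923\right) \frac{1}{490914} + 109971 \cdot \frac{1}{21423} = - \frac{641}{163638} + \frac{36657}{7141} = \frac{5993900785}{1168538958}$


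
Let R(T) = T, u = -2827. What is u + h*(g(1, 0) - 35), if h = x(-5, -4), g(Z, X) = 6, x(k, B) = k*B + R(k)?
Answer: -3262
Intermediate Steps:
x(k, B) = k + B*k (x(k, B) = k*B + k = B*k + k = k + B*k)
h = 15 (h = -5*(1 - 4) = -5*(-3) = 15)
u + h*(g(1, 0) - 35) = -2827 + 15*(6 - 35) = -2827 + 15*(-29) = -2827 - 435 = -3262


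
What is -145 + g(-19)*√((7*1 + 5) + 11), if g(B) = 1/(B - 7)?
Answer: -145 - √23/26 ≈ -145.18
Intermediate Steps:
g(B) = 1/(-7 + B)
-145 + g(-19)*√((7*1 + 5) + 11) = -145 + √((7*1 + 5) + 11)/(-7 - 19) = -145 + √((7 + 5) + 11)/(-26) = -145 - √(12 + 11)/26 = -145 - √23/26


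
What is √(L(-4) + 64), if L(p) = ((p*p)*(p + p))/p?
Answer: 4*√6 ≈ 9.7980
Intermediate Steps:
L(p) = 2*p² (L(p) = (p²*(2*p))/p = (2*p³)/p = 2*p²)
√(L(-4) + 64) = √(2*(-4)² + 64) = √(2*16 + 64) = √(32 + 64) = √96 = 4*√6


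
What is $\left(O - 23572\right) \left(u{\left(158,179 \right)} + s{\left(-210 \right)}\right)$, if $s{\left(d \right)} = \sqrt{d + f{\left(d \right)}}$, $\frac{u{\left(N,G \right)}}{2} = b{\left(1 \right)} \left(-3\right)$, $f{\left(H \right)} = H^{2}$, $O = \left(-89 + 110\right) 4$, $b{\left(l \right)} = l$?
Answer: $140928 - 23488 \sqrt{43890} \approx -4.7798 \cdot 10^{6}$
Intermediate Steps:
$O = 84$ ($O = 21 \cdot 4 = 84$)
$u{\left(N,G \right)} = -6$ ($u{\left(N,G \right)} = 2 \cdot 1 \left(-3\right) = 2 \left(-3\right) = -6$)
$s{\left(d \right)} = \sqrt{d + d^{2}}$
$\left(O - 23572\right) \left(u{\left(158,179 \right)} + s{\left(-210 \right)}\right) = \left(84 - 23572\right) \left(-6 + \sqrt{- 210 \left(1 - 210\right)}\right) = - 23488 \left(-6 + \sqrt{\left(-210\right) \left(-209\right)}\right) = - 23488 \left(-6 + \sqrt{43890}\right) = 140928 - 23488 \sqrt{43890}$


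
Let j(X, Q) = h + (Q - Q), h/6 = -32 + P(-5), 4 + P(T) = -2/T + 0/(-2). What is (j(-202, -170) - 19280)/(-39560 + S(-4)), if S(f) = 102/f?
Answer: 194936/395855 ≈ 0.49244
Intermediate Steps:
P(T) = -4 - 2/T (P(T) = -4 + (-2/T + 0/(-2)) = -4 + (-2/T + 0*(-½)) = -4 + (-2/T + 0) = -4 - 2/T)
h = -1068/5 (h = 6*(-32 + (-4 - 2/(-5))) = 6*(-32 + (-4 - 2*(-⅕))) = 6*(-32 + (-4 + ⅖)) = 6*(-32 - 18/5) = 6*(-178/5) = -1068/5 ≈ -213.60)
j(X, Q) = -1068/5 (j(X, Q) = -1068/5 + (Q - Q) = -1068/5 + 0 = -1068/5)
(j(-202, -170) - 19280)/(-39560 + S(-4)) = (-1068/5 - 19280)/(-39560 + 102/(-4)) = -97468/(5*(-39560 + 102*(-¼))) = -97468/(5*(-39560 - 51/2)) = -97468/(5*(-79171/2)) = -97468/5*(-2/79171) = 194936/395855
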